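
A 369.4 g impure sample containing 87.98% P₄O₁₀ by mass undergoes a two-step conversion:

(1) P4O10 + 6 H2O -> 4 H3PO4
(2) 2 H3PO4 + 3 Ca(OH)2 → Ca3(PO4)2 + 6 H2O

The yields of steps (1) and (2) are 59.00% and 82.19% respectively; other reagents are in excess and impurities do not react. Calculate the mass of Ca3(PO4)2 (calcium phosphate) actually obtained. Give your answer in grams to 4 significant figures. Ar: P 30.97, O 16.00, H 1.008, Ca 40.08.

Pure P4O10 = 369.4 × 0.8798 = 325.00 g.
M(P4O10) = 4(30.97) + 10(16.00) = 283.88 g/mol.
M(Ca3(PO4)2) = 3(40.08) + 2(30.97) + 8(16.00) = 310.18 g/mol.
n(P4O10) = 325.00 / 283.88 = 1.1448 mol.
Step 1 (P4O10:H3PO4 = 1:4): theoretical n(H3PO4) = 4.5794 mol; at 59.00% yield, n(H3PO4) = 2.7018 mol.
Step 2 (H3PO4:Ca3(PO4)2 = 2:1): theoretical n(Ca3(PO4)2) = 1.3509 mol, so theoretical mass = 1.3509 × 310.18 = 419.03 g.
At 82.19% yield, actual mass of Ca3(PO4)2 = 419.03 × 0.8219 = 344.40 g.

344.4 g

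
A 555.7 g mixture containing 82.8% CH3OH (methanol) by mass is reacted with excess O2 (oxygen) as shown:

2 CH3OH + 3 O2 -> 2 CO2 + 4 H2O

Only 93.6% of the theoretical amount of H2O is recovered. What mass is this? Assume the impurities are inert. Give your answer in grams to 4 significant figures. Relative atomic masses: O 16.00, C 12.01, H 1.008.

484.3 g

Pure CH3OH available = 555.7 g × 0.828 = 460.12 g.
M(CH3OH) = 12.01 + 4(1.008) + 16.00 = 32.042 g/mol.
M(H2O) = 2(1.008) + 16.00 = 18.016 g/mol.
n(CH3OH) = 460.12 g / 32.042 g/mol = 14.360 mol.
From the equation the CH3OH:H2O mole ratio is 2:4, so n(H2O) = 14.360 × 4/2 = 28.720 mol.
Mass of H2O = 28.720 mol × 18.016 g/mol = 517.42 g.
Actual mass collected = 517.42 g × 0.936 = 484.30 g.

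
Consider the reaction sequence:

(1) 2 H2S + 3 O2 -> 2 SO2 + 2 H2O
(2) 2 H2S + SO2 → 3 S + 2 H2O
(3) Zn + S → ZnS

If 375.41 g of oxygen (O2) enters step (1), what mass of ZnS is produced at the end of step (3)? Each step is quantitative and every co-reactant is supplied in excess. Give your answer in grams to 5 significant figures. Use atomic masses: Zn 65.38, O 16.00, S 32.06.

M(O2) = 2(16.00) = 32.00 g/mol.
M(ZnS) = 65.38 + 32.06 = 97.44 g/mol.
n(O2) = 375.41 / 32.00 = 11.7316 mol.
Reaction (1): O2→SO2 ratio 3:2 ⇒ n(SO2) = 7.82104 mol.
Reaction (2): SO2→S ratio 1:3 ⇒ n(S) = 23.4631 mol.
Reaction (3): S→ZnS ratio 1:1 ⇒ n(ZnS) = 23.4631 mol.
Mass of ZnS = 23.4631 × 97.44 = 2286.25 g.

2286.2 g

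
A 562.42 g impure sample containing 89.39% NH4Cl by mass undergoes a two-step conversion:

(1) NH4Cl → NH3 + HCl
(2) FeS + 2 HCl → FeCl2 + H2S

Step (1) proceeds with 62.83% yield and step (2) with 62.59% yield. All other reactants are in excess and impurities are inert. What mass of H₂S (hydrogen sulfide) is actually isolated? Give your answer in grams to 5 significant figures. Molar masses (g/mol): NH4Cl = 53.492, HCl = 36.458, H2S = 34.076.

Pure NH4Cl = 562.42 × 0.8939 = 502.747 g.
n(NH4Cl) = 502.747 / 53.492 = 9.39855 mol.
Step 1 (NH4Cl:HCl = 1:1): theoretical n(HCl) = 9.39855 mol; at 62.83% yield, n(HCl) = 5.90511 mol.
Step 2 (HCl:H2S = 2:1): theoretical n(H2S) = 2.95255 mol, so theoretical mass = 2.95255 × 34.076 = 100.611 g.
At 62.59% yield, actual mass of H2S = 100.611 × 0.6259 = 62.9726 g.

62.973 g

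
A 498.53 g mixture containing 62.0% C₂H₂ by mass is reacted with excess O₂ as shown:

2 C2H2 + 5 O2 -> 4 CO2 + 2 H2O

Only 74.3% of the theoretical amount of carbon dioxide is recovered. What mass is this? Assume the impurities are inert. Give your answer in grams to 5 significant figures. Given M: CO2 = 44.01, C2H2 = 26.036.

776.39 g

Pure C2H2 available = 498.53 g × 0.620 = 309.089 g.
n(C2H2) = 309.089 g / 26.036 g/mol = 11.8716 mol.
From the equation the C2H2:CO2 mole ratio is 2:4, so n(CO2) = 11.8716 × 4/2 = 23.7432 mol.
Mass of CO2 = 23.7432 mol × 44.01 g/mol = 1044.94 g.
Actual mass collected = 1044.94 g × 0.743 = 776.388 g.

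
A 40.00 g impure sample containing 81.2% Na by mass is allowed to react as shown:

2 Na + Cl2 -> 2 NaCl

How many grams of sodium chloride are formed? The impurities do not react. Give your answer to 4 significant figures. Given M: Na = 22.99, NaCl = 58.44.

82.56 g

Mass of pure Na = 40.00 g × 0.812 = 32.480 g.
n(Na) = 32.480 g / 22.99 g/mol = 1.4128 mol.
From the equation the Na:NaCl mole ratio is 2:2, so n(NaCl) = 1.4128 × 2/2 = 1.4128 mol.
Mass of NaCl = 1.4128 mol × 58.44 g/mol = 82.563 g.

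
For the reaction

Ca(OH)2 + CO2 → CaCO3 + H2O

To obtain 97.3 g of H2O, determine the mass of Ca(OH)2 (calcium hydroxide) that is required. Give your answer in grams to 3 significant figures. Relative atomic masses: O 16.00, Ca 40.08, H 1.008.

M(H2O) = 2(1.008) + 16.00 = 18.016 g/mol.
M(Ca(OH)2) = 40.08 + 2(16.00) + 2(1.008) = 74.096 g/mol.
n(H2O) = 97.30 g / 18.016 g/mol = 5.401 mol.
From the equation the H2O:Ca(OH)2 mole ratio is 1:1, so n(Ca(OH)2) = 5.401 × 1/1 = 5.401 mol.
Mass of Ca(OH)2 = 5.401 mol × 74.096 g/mol = 400.2 g.

400 g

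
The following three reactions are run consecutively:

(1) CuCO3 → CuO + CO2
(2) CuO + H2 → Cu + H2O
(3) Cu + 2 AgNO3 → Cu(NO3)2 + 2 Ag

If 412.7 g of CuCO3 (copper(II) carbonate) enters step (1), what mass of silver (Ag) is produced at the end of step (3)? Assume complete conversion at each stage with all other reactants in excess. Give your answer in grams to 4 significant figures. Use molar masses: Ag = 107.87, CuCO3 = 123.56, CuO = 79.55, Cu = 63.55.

720.6 g

n(CuCO3) = 412.7 / 123.56 = 3.3401 mol.
Reaction (1): CuCO3→CuO ratio 1:1 ⇒ n(CuO) = 3.3401 mol.
Reaction (2): CuO→Cu ratio 1:1 ⇒ n(Cu) = 3.3401 mol.
Reaction (3): Cu→Ag ratio 1:2 ⇒ n(Ag) = 6.6802 mol.
Mass of Ag = 6.6802 × 107.87 = 720.59 g.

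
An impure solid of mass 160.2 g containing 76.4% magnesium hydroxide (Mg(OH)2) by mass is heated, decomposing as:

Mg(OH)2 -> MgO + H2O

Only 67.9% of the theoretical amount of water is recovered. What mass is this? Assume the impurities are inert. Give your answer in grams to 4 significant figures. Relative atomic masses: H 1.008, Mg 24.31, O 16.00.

Pure Mg(OH)2 available = 160.2 g × 0.764 = 122.39 g.
M(Mg(OH)2) = 24.31 + 2(16.00) + 2(1.008) = 58.326 g/mol.
M(H2O) = 2(1.008) + 16.00 = 18.016 g/mol.
n(Mg(OH)2) = 122.39 g / 58.326 g/mol = 2.0984 mol.
From the equation the Mg(OH)2:H2O mole ratio is 1:1, so n(H2O) = 2.0984 × 1/1 = 2.0984 mol.
Mass of H2O = 2.0984 mol × 18.016 g/mol = 37.805 g.
Actual mass collected = 37.805 g × 0.679 = 25.670 g.

25.67 g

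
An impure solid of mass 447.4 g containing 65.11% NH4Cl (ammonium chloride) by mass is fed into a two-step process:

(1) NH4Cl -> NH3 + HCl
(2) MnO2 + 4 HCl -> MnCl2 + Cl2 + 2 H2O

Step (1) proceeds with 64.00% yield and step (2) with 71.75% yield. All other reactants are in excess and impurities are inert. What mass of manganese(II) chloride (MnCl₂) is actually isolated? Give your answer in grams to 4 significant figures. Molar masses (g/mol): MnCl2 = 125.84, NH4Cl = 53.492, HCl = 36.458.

Pure NH4Cl = 447.4 × 0.6511 = 291.30 g.
n(NH4Cl) = 291.30 / 53.492 = 5.4457 mol.
Step 1 (NH4Cl:HCl = 1:1): theoretical n(HCl) = 5.4457 mol; at 64.00% yield, n(HCl) = 3.4853 mol.
Step 2 (HCl:MnCl2 = 4:1): theoretical n(MnCl2) = 0.87131 mol, so theoretical mass = 0.87131 × 125.84 = 109.65 g.
At 71.75% yield, actual mass of MnCl2 = 109.65 × 0.7175 = 78.671 g.

78.67 g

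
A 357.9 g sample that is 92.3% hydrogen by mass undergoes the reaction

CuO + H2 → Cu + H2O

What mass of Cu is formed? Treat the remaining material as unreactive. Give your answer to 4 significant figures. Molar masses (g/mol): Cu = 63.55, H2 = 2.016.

10410 g

Mass of pure H2 = 357.9 g × 0.923 = 330.34 g.
n(H2) = 330.34 g / 2.016 g/mol = 163.86 mol.
From the equation the H2:Cu mole ratio is 1:1, so n(Cu) = 163.86 × 1/1 = 163.86 mol.
Mass of Cu = 163.86 mol × 63.55 g/mol = 10413 g.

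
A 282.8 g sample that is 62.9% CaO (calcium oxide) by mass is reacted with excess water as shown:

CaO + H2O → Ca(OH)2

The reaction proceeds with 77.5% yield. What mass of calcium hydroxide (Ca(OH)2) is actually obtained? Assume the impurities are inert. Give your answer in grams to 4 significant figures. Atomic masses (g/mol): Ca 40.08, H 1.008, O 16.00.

182.1 g

Pure CaO available = 282.8 g × 0.629 = 177.88 g.
M(CaO) = 40.08 + 16.00 = 56.08 g/mol.
M(Ca(OH)2) = 40.08 + 2(16.00) + 2(1.008) = 74.096 g/mol.
n(CaO) = 177.88 g / 56.08 g/mol = 3.1719 mol.
From the equation the CaO:Ca(OH)2 mole ratio is 1:1, so n(Ca(OH)2) = 3.1719 × 1/1 = 3.1719 mol.
Mass of Ca(OH)2 = 3.1719 mol × 74.096 g/mol = 235.03 g.
Actual mass collected = 235.03 g × 0.775 = 182.15 g.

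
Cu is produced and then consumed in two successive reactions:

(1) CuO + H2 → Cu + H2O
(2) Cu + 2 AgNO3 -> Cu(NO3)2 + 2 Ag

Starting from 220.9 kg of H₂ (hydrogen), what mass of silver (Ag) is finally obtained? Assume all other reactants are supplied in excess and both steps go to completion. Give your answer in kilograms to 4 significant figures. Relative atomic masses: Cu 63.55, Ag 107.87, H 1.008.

M(H2) = 2(1.008) = 2.016 g/mol.
M(Ag) = 107.87 g/mol.
220.9 kg = 220900 g.
n(H2) = 220900 / 2.016 = 109570 mol.
Step 1 gives a 1:1 ratio of H2 to Cu, so n(Cu) = 109570 mol.
In step 2 the Cu:Ag ratio is 1:2, so n(Ag) = 219150 mol.
Mass of Ag = 219150 × 107.87 = 2.3639 × 10^7 g = 23640 kg.

23640 kg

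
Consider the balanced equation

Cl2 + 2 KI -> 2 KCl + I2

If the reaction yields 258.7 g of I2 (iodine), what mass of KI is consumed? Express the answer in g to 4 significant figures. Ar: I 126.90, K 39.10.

338.4 g

M(I2) = 2(126.90) = 253.80 g/mol.
M(KI) = 39.10 + 126.90 = 166.00 g/mol.
n(I2) = 258.70 g / 253.80 g/mol = 1.0193 mol.
From the equation the I2:KI mole ratio is 1:2, so n(KI) = 1.0193 × 2/1 = 2.0386 mol.
Mass of KI = 2.0386 mol × 166.00 g/mol = 338.41 g.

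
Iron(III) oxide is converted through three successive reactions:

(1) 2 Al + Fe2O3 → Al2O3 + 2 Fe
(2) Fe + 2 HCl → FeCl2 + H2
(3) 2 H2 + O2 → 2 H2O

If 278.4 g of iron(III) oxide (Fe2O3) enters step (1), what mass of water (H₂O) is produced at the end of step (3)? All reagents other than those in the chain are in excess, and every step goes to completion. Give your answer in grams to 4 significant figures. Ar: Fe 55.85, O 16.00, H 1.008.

62.81 g

M(Fe2O3) = 2(55.85) + 3(16.00) = 159.70 g/mol.
M(H2O) = 2(1.008) + 16.00 = 18.016 g/mol.
n(Fe2O3) = 278.4 / 159.70 = 1.7433 mol.
Reaction (1): Fe2O3→Fe ratio 1:2 ⇒ n(Fe) = 3.4865 mol.
Reaction (2): Fe→H2 ratio 1:1 ⇒ n(H2) = 3.4865 mol.
Reaction (3): H2→H2O ratio 2:2 ⇒ n(H2O) = 3.4865 mol.
Mass of H2O = 3.4865 × 18.016 = 62.813 g.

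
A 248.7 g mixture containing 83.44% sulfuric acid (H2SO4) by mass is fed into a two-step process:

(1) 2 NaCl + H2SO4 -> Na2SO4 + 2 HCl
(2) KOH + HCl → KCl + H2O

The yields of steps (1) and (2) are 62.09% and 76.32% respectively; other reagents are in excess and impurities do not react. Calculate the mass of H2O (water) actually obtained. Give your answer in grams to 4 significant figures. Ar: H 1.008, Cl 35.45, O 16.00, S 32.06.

Pure H2SO4 = 248.7 × 0.8344 = 207.52 g.
M(H2SO4) = 2(1.008) + 32.06 + 4(16.00) = 98.076 g/mol.
M(H2O) = 2(1.008) + 16.00 = 18.016 g/mol.
n(H2SO4) = 207.52 / 98.076 = 2.1159 mol.
Step 1 (H2SO4:HCl = 1:2): theoretical n(HCl) = 4.2317 mol; at 62.09% yield, n(HCl) = 2.6275 mol.
Step 2 (HCl:H2O = 1:1): theoretical n(H2O) = 2.6275 mol, so theoretical mass = 2.6275 × 18.016 = 47.337 g.
At 76.32% yield, actual mass of H2O = 47.337 × 0.7632 = 36.127 g.

36.13 g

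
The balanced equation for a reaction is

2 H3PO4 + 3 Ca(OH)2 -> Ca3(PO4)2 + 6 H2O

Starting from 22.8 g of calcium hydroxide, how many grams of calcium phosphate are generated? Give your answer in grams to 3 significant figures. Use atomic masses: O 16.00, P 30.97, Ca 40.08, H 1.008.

M(Ca(OH)2) = 40.08 + 2(16.00) + 2(1.008) = 74.096 g/mol.
M(Ca3(PO4)2) = 3(40.08) + 2(30.97) + 8(16.00) = 310.18 g/mol.
n(Ca(OH)2) = 22.80 g / 74.096 g/mol = 0.3077 mol.
From the equation the Ca(OH)2:Ca3(PO4)2 mole ratio is 3:1, so n(Ca3(PO4)2) = 0.3077 × 1/3 = 0.1026 mol.
Mass of Ca3(PO4)2 = 0.1026 mol × 310.18 g/mol = 31.82 g.

31.8 g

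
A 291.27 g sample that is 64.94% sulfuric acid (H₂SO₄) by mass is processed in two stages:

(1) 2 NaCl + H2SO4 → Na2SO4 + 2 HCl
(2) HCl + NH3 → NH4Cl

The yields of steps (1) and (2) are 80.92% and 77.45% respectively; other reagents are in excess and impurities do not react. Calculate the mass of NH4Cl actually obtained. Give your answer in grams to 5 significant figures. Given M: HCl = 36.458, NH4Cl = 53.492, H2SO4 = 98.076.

129.31 g

Pure H2SO4 = 291.27 × 0.6494 = 189.151 g.
n(H2SO4) = 189.151 / 98.076 = 1.92861 mol.
Step 1 (H2SO4:HCl = 1:2): theoretical n(HCl) = 3.85723 mol; at 80.92% yield, n(HCl) = 3.12127 mol.
Step 2 (HCl:NH4Cl = 1:1): theoretical n(NH4Cl) = 3.12127 mol, so theoretical mass = 3.12127 × 53.492 = 166.963 g.
At 77.45% yield, actual mass of NH4Cl = 166.963 × 0.7745 = 129.313 g.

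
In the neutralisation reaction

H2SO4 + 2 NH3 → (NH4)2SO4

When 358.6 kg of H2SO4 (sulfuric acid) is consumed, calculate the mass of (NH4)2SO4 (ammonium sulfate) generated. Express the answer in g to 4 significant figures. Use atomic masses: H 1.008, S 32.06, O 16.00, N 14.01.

M(H2SO4) = 2(1.008) + 32.06 + 4(16.00) = 98.076 g/mol.
M((NH4)2SO4) = 2(14.01) + 8(1.008) + 32.06 + 4(16.00) = 132.144 g/mol.
Convert: 358.6 kg = 358600 g.
n(H2SO4) = 358600 g / 98.076 g/mol = 3656.3 mol.
From the equation the H2SO4:(NH4)2SO4 mole ratio is 1:1, so n((NH4)2SO4) = 3656.3 × 1/1 = 3656.3 mol.
Mass of (NH4)2SO4 = 3656.3 mol × 132.144 g/mol = 483160 g.

483200 g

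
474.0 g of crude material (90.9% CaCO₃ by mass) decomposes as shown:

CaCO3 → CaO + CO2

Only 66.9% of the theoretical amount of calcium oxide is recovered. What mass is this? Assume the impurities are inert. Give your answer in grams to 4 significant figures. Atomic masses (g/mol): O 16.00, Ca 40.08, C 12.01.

Pure CaCO3 available = 474.0 g × 0.909 = 430.87 g.
M(CaCO3) = 40.08 + 12.01 + 3(16.00) = 100.09 g/mol.
M(CaO) = 40.08 + 16.00 = 56.08 g/mol.
n(CaCO3) = 430.87 g / 100.09 g/mol = 4.3048 mol.
From the equation the CaCO3:CaO mole ratio is 1:1, so n(CaO) = 4.3048 × 1/1 = 4.3048 mol.
Mass of CaO = 4.3048 mol × 56.08 g/mol = 241.41 g.
Actual mass collected = 241.41 g × 0.669 = 161.50 g.

161.5 g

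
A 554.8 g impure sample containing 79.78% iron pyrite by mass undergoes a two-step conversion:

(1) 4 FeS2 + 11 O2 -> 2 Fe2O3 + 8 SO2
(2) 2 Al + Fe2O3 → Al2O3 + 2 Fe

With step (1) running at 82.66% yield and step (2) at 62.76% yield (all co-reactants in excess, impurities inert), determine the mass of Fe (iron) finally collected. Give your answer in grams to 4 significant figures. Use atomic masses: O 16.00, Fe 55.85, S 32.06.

106.9 g

Pure FeS2 = 554.8 × 0.7978 = 442.62 g.
M(FeS2) = 55.85 + 2(32.06) = 119.97 g/mol.
M(Fe) = 55.85 g/mol.
n(FeS2) = 442.62 / 119.97 = 3.6894 mol.
Step 1 (FeS2:Fe2O3 = 4:2): theoretical n(Fe2O3) = 1.8447 mol; at 82.66% yield, n(Fe2O3) = 1.5248 mol.
Step 2 (Fe2O3:Fe = 1:2): theoretical n(Fe) = 3.0497 mol, so theoretical mass = 3.0497 × 55.85 = 170.32 g.
At 62.76% yield, actual mass of Fe = 170.32 × 0.6276 = 106.90 g.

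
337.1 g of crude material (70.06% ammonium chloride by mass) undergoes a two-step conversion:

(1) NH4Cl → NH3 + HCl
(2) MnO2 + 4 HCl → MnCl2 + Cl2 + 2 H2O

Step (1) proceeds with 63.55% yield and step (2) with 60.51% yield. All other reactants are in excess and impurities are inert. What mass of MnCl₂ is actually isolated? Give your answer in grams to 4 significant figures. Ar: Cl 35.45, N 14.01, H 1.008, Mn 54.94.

53.41 g

Pure NH4Cl = 337.1 × 0.7006 = 236.17 g.
M(NH4Cl) = 14.01 + 4(1.008) + 35.45 = 53.492 g/mol.
M(MnCl2) = 54.94 + 2(35.45) = 125.84 g/mol.
n(NH4Cl) = 236.17 / 53.492 = 4.4151 mol.
Step 1 (NH4Cl:HCl = 1:1): theoretical n(HCl) = 4.4151 mol; at 63.55% yield, n(HCl) = 2.8058 mol.
Step 2 (HCl:MnCl2 = 4:1): theoretical n(MnCl2) = 0.70145 mol, so theoretical mass = 0.70145 × 125.84 = 88.270 g.
At 60.51% yield, actual mass of MnCl2 = 88.270 × 0.6051 = 53.412 g.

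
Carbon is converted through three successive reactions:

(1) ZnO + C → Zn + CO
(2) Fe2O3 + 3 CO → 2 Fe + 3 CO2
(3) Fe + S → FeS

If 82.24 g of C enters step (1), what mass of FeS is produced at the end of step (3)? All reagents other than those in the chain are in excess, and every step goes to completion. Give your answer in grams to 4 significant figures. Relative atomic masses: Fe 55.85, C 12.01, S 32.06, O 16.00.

401.3 g

M(C) = 12.01 g/mol.
M(FeS) = 55.85 + 32.06 = 87.91 g/mol.
n(C) = 82.24 / 12.01 = 6.8476 mol.
Reaction (1): C→CO ratio 1:1 ⇒ n(CO) = 6.8476 mol.
Reaction (2): CO→Fe ratio 3:2 ⇒ n(Fe) = 4.5651 mol.
Reaction (3): Fe→FeS ratio 1:1 ⇒ n(FeS) = 4.5651 mol.
Mass of FeS = 4.5651 × 87.91 = 401.32 g.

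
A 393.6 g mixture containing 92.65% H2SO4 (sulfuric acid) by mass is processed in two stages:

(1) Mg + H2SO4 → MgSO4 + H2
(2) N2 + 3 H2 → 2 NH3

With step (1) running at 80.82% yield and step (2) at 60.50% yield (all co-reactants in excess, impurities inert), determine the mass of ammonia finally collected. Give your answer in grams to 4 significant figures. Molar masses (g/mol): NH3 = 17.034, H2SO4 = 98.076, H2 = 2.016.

Pure H2SO4 = 393.6 × 0.9265 = 364.67 g.
n(H2SO4) = 364.67 / 98.076 = 3.7182 mol.
Step 1 (H2SO4:H2 = 1:1): theoretical n(H2) = 3.7182 mol; at 80.82% yield, n(H2) = 3.0051 mol.
Step 2 (H2:NH3 = 3:2): theoretical n(NH3) = 2.0034 mol, so theoretical mass = 2.0034 × 17.034 = 34.126 g.
At 60.50% yield, actual mass of NH3 = 34.126 × 0.6050 = 20.646 g.

20.65 g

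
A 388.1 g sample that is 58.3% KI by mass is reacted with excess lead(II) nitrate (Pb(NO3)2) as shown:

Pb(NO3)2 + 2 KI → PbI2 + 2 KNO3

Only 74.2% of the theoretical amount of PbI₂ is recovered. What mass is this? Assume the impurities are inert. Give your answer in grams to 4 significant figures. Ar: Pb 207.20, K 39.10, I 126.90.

Pure KI available = 388.1 g × 0.583 = 226.26 g.
M(KI) = 39.10 + 126.90 = 166.00 g/mol.
M(PbI2) = 207.20 + 2(126.90) = 461.00 g/mol.
n(KI) = 226.26 g / 166.00 g/mol = 1.3630 mol.
From the equation the KI:PbI2 mole ratio is 2:1, so n(PbI2) = 1.3630 × 1/2 = 0.68151 mol.
Mass of PbI2 = 0.68151 mol × 461.00 g/mol = 314.18 g.
Actual mass collected = 314.18 g × 0.742 = 233.12 g.

233.1 g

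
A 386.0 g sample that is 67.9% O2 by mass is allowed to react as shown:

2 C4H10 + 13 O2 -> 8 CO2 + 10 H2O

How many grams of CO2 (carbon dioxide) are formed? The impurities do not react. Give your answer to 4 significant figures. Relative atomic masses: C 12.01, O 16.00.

221.8 g

Mass of pure O2 = 386.0 g × 0.679 = 262.09 g.
M(O2) = 2(16.00) = 32.00 g/mol.
M(CO2) = 12.01 + 2(16.00) = 44.01 g/mol.
n(O2) = 262.09 g / 32.00 g/mol = 8.1904 mol.
From the equation the O2:CO2 mole ratio is 13:8, so n(CO2) = 8.1904 × 8/13 = 5.0403 mol.
Mass of CO2 = 5.0403 mol × 44.01 g/mol = 221.82 g.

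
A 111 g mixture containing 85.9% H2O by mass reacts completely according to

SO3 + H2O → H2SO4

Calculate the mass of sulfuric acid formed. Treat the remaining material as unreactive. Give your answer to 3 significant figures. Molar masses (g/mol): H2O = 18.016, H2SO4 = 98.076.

Mass of pure H2O = 111 g × 0.859 = 95.35 g.
n(H2O) = 95.35 g / 18.016 g/mol = 5.292 mol.
From the equation the H2O:H2SO4 mole ratio is 1:1, so n(H2SO4) = 5.292 × 1/1 = 5.292 mol.
Mass of H2SO4 = 5.292 mol × 98.076 g/mol = 519.1 g.

519 g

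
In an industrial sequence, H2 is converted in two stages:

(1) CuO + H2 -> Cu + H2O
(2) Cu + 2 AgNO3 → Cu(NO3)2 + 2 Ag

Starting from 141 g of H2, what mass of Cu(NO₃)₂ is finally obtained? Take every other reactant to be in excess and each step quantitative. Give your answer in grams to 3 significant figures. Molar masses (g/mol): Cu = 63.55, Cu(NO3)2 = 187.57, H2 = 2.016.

13100 g

n(H2) = 141.0 / 2.016 = 69.94 mol.
Step 1 gives a 1:1 ratio of H2 to Cu, so n(Cu) = 69.94 mol.
In step 2 the Cu:Cu(NO3)2 ratio is 1:1, so n(Cu(NO3)2) = 69.94 mol.
Mass of Cu(NO3)2 = 69.94 × 187.57 = 13120 g.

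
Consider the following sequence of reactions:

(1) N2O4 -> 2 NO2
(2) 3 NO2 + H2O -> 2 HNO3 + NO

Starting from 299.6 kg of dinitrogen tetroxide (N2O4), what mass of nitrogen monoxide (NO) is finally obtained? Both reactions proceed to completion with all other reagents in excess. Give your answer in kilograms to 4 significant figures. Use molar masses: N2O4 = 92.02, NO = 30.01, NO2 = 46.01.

299.6 kg = 299600 g.
n(N2O4) = 299600 / 92.02 = 3255.8 mol.
Step 1 gives a 1:2 ratio of N2O4 to NO2, so n(NO2) = 6511.6 mol.
In step 2 the NO2:NO ratio is 3:1, so n(NO) = 2170.5 mol.
Mass of NO = 2170.5 × 30.01 = 65138 g = 65.14 kg.

65.14 kg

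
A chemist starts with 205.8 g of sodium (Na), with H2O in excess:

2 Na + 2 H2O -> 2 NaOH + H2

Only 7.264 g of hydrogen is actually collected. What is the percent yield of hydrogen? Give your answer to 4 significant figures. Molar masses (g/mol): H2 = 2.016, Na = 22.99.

n(Na) = 205.80 g / 22.99 g/mol = 8.9517 mol.
From the equation the Na:H2 mole ratio is 2:1, so n(H2) = 8.9517 × 1/2 = 4.4759 mol.
Mass of H2 = 4.4759 mol × 2.016 g/mol = 9.0233 g.
This is the theoretical yield. Percent yield = 7.264 g / 9.0233 g × 100% = 80.502%.

80.50 %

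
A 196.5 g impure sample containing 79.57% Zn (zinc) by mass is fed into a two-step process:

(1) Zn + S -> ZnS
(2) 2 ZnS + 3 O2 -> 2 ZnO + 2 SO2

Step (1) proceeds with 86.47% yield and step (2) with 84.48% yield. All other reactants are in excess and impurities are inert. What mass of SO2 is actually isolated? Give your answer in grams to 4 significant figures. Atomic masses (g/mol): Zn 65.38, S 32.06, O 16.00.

111.9 g

Pure Zn = 196.5 × 0.7957 = 156.36 g.
M(Zn) = 65.38 g/mol.
M(SO2) = 32.06 + 2(16.00) = 64.06 g/mol.
n(Zn) = 156.36 / 65.38 = 2.3915 mol.
Step 1 (Zn:ZnS = 1:1): theoretical n(ZnS) = 2.3915 mol; at 86.47% yield, n(ZnS) = 2.0679 mol.
Step 2 (ZnS:SO2 = 2:2): theoretical n(SO2) = 2.0679 mol, so theoretical mass = 2.0679 × 64.06 = 132.47 g.
At 84.48% yield, actual mass of SO2 = 132.47 × 0.8448 = 111.91 g.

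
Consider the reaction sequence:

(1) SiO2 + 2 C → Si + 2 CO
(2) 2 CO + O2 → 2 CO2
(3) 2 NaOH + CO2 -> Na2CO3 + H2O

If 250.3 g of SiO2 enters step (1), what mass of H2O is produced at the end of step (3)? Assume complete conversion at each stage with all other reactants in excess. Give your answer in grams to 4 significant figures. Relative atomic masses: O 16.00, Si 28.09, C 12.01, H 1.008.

M(SiO2) = 28.09 + 2(16.00) = 60.09 g/mol.
M(H2O) = 2(1.008) + 16.00 = 18.016 g/mol.
n(SiO2) = 250.3 / 60.09 = 4.1654 mol.
Reaction (1): SiO2→CO ratio 1:2 ⇒ n(CO) = 8.3308 mol.
Reaction (2): CO→CO2 ratio 2:2 ⇒ n(CO2) = 8.3308 mol.
Reaction (3): CO2→H2O ratio 1:1 ⇒ n(H2O) = 8.3308 mol.
Mass of H2O = 8.3308 × 18.016 = 150.09 g.

150.1 g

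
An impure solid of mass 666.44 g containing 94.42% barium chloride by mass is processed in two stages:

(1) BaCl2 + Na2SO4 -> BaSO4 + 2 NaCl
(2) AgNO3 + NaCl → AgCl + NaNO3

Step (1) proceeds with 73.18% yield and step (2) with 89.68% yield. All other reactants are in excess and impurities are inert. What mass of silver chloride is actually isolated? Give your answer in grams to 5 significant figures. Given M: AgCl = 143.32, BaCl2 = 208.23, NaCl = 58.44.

568.47 g

Pure BaCl2 = 666.44 × 0.9442 = 629.253 g.
n(BaCl2) = 629.253 / 208.23 = 3.02191 mol.
Step 1 (BaCl2:NaCl = 1:2): theoretical n(NaCl) = 6.04382 mol; at 73.18% yield, n(NaCl) = 4.42287 mol.
Step 2 (NaCl:AgCl = 1:1): theoretical n(AgCl) = 4.42287 mol, so theoretical mass = 4.42287 × 143.32 = 633.886 g.
At 89.68% yield, actual mass of AgCl = 633.886 × 0.8968 = 568.469 g.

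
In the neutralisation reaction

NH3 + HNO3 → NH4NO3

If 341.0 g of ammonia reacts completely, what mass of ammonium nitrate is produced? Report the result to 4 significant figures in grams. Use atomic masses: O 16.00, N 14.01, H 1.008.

M(NH3) = 14.01 + 3(1.008) = 17.034 g/mol.
M(NH4NO3) = 2(14.01) + 4(1.008) + 3(16.00) = 80.052 g/mol.
n(NH3) = 341.00 g / 17.034 g/mol = 20.019 mol.
From the equation the NH3:NH4NO3 mole ratio is 1:1, so n(NH4NO3) = 20.019 × 1/1 = 20.019 mol.
Mass of NH4NO3 = 20.019 mol × 80.052 g/mol = 1602.5 g.

1603 g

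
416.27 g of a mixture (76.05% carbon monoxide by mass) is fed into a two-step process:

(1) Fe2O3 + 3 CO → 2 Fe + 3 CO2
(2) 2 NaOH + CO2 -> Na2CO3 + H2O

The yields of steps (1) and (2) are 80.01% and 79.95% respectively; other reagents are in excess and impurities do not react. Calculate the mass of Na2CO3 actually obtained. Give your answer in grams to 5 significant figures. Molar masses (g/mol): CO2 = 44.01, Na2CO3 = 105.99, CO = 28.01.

Pure CO = 416.27 × 0.7605 = 316.573 g.
n(CO) = 316.573 / 28.01 = 11.3022 mol.
Step 1 (CO:CO2 = 3:3): theoretical n(CO2) = 11.3022 mol; at 80.01% yield, n(CO2) = 9.04285 mol.
Step 2 (CO2:Na2CO3 = 1:1): theoretical n(Na2CO3) = 9.04285 mol, so theoretical mass = 9.04285 × 105.99 = 958.452 g.
At 79.95% yield, actual mass of Na2CO3 = 958.452 × 0.7995 = 766.282 g.

766.28 g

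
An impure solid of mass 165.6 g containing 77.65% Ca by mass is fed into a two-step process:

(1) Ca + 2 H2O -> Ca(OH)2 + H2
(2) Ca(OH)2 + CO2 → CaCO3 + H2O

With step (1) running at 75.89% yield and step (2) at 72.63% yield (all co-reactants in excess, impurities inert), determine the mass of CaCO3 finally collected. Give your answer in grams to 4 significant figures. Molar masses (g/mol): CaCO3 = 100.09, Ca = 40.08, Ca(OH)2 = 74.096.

Pure Ca = 165.6 × 0.7765 = 128.59 g.
n(Ca) = 128.59 / 40.08 = 3.2083 mol.
Step 1 (Ca:Ca(OH)2 = 1:1): theoretical n(Ca(OH)2) = 3.2083 mol; at 75.89% yield, n(Ca(OH)2) = 2.4348 mol.
Step 2 (Ca(OH)2:CaCO3 = 1:1): theoretical n(CaCO3) = 2.4348 mol, so theoretical mass = 2.4348 × 100.09 = 243.70 g.
At 72.63% yield, actual mass of CaCO3 = 243.70 × 0.7263 = 177.00 g.

177.0 g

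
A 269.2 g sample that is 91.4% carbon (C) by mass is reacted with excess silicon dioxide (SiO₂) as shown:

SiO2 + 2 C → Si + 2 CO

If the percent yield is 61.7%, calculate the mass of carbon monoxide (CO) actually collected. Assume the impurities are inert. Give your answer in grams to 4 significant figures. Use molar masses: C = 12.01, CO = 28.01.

354.1 g

Pure C available = 269.2 g × 0.914 = 246.05 g.
n(C) = 246.05 g / 12.01 g/mol = 20.487 mol.
From the equation the C:CO mole ratio is 2:2, so n(CO) = 20.487 × 2/2 = 20.487 mol.
Mass of CO = 20.487 mol × 28.01 g/mol = 573.84 g.
Actual mass collected = 573.84 g × 0.617 = 354.06 g.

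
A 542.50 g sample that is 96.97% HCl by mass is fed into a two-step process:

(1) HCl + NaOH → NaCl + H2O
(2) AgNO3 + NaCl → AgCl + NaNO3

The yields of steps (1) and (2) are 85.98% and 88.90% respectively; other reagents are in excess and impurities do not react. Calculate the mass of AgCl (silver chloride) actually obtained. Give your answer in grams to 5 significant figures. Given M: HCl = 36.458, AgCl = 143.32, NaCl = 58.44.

1580.7 g

Pure HCl = 542.50 × 0.9697 = 526.062 g.
n(HCl) = 526.062 / 36.458 = 14.4293 mol.
Step 1 (HCl:NaCl = 1:1): theoretical n(NaCl) = 14.4293 mol; at 85.98% yield, n(NaCl) = 12.4063 mol.
Step 2 (NaCl:AgCl = 1:1): theoretical n(AgCl) = 12.4063 mol, so theoretical mass = 12.4063 × 143.32 = 1778.07 g.
At 88.90% yield, actual mass of AgCl = 1778.07 × 0.8890 = 1580.70 g.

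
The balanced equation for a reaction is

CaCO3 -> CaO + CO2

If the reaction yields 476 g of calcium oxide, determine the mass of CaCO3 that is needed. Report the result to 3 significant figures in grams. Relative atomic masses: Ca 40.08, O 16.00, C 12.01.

M(CaO) = 40.08 + 16.00 = 56.08 g/mol.
M(CaCO3) = 40.08 + 12.01 + 3(16.00) = 100.09 g/mol.
n(CaO) = 476.0 g / 56.08 g/mol = 8.488 mol.
From the equation the CaO:CaCO3 mole ratio is 1:1, so n(CaCO3) = 8.488 × 1/1 = 8.488 mol.
Mass of CaCO3 = 8.488 mol × 100.09 g/mol = 849.6 g.

850 g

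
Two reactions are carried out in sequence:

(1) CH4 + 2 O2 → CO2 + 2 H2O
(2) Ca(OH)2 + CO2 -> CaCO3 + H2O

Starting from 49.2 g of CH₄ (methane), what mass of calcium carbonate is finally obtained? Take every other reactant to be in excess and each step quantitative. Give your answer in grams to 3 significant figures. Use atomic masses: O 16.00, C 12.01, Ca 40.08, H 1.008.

M(CH4) = 12.01 + 4(1.008) = 16.042 g/mol.
M(CaCO3) = 40.08 + 12.01 + 3(16.00) = 100.09 g/mol.
n(CH4) = 49.20 / 16.042 = 3.067 mol.
Step 1 gives a 1:1 ratio of CH4 to CO2, so n(CO2) = 3.067 mol.
In step 2 the CO2:CaCO3 ratio is 1:1, so n(CaCO3) = 3.067 mol.
Mass of CaCO3 = 3.067 × 100.09 = 307.0 g.

307 g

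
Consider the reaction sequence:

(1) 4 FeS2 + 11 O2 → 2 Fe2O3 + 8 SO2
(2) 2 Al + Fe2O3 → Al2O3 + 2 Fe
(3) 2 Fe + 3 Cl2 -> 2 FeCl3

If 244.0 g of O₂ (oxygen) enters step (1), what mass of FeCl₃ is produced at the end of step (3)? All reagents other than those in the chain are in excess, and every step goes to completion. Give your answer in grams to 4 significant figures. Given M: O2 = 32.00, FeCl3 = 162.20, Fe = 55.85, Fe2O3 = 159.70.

449.7 g

n(O2) = 244.0 / 32.00 = 7.6250 mol.
Reaction (1): O2→Fe2O3 ratio 11:2 ⇒ n(Fe2O3) = 1.3864 mol.
Reaction (2): Fe2O3→Fe ratio 1:2 ⇒ n(Fe) = 2.7727 mol.
Reaction (3): Fe→FeCl3 ratio 2:2 ⇒ n(FeCl3) = 2.7727 mol.
Mass of FeCl3 = 2.7727 × 162.20 = 449.74 g.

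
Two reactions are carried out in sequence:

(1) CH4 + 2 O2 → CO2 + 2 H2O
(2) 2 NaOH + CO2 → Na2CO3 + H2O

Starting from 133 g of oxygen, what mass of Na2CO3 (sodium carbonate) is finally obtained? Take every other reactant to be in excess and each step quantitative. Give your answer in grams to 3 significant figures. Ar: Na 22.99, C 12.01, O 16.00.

220 g

M(O2) = 2(16.00) = 32.00 g/mol.
M(Na2CO3) = 2(22.99) + 12.01 + 3(16.00) = 105.99 g/mol.
n(O2) = 133.0 / 32.00 = 4.156 mol.
Step 1 gives a 2:1 ratio of O2 to CO2, so n(CO2) = 2.078 mol.
In step 2 the CO2:Na2CO3 ratio is 1:1, so n(Na2CO3) = 2.078 mol.
Mass of Na2CO3 = 2.078 × 105.99 = 220.3 g.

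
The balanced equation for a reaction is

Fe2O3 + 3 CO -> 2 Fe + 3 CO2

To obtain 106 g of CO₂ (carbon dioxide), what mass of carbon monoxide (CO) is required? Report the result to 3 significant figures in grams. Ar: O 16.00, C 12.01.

67.5 g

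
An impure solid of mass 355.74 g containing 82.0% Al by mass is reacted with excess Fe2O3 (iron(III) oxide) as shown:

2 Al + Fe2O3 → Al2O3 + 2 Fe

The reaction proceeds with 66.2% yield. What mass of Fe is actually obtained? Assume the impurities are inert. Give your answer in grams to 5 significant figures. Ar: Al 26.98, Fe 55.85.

399.75 g

Pure Al available = 355.74 g × 0.820 = 291.707 g.
M(Al) = 26.98 g/mol.
M(Fe) = 55.85 g/mol.
n(Al) = 291.707 g / 26.98 g/mol = 10.8120 mol.
From the equation the Al:Fe mole ratio is 2:2, so n(Fe) = 10.8120 × 2/2 = 10.8120 mol.
Mass of Fe = 10.8120 mol × 55.85 g/mol = 603.848 g.
Actual mass collected = 603.848 g × 0.662 = 399.748 g.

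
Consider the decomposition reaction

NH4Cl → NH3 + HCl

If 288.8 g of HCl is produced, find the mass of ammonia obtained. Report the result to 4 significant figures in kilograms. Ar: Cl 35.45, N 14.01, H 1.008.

0.1349 kg

M(HCl) = 1.008 + 35.45 = 36.458 g/mol.
M(NH3) = 14.01 + 3(1.008) = 17.034 g/mol.
n(HCl) = 288.80 g / 36.458 g/mol = 7.9214 mol.
From the equation the HCl:NH3 mole ratio is 1:1, so n(NH3) = 7.9214 × 1/1 = 7.9214 mol.
Mass of NH3 = 7.9214 mol × 17.034 g/mol = 134.93 g.
Converting to kg: 134.93 g = 0.1349 kg.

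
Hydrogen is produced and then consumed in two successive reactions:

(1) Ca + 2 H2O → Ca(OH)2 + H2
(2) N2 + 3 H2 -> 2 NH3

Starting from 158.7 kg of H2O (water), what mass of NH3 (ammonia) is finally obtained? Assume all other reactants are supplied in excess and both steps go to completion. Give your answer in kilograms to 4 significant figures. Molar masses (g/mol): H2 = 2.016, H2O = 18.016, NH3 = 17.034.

50.02 kg

158.7 kg = 158700 g.
n(H2O) = 158700 / 18.016 = 8808.8 mol.
Step 1 gives a 2:1 ratio of H2O to H2, so n(H2) = 4404.4 mol.
In step 2 the H2:NH3 ratio is 3:2, so n(NH3) = 2936.3 mol.
Mass of NH3 = 2936.3 × 17.034 = 50017 g = 50.02 kg.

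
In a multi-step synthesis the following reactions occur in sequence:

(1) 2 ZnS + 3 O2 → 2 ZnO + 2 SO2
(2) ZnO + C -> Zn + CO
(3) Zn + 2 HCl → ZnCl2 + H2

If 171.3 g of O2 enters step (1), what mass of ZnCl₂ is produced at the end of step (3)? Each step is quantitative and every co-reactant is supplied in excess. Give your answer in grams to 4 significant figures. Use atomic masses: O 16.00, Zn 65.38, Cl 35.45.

M(O2) = 2(16.00) = 32.00 g/mol.
M(ZnCl2) = 65.38 + 2(35.45) = 136.28 g/mol.
n(O2) = 171.3 / 32.00 = 5.3531 mol.
Reaction (1): O2→ZnO ratio 3:2 ⇒ n(ZnO) = 3.5688 mol.
Reaction (2): ZnO→Zn ratio 1:1 ⇒ n(Zn) = 3.5688 mol.
Reaction (3): Zn→ZnCl2 ratio 1:1 ⇒ n(ZnCl2) = 3.5688 mol.
Mass of ZnCl2 = 3.5688 × 136.28 = 486.35 g.

486.3 g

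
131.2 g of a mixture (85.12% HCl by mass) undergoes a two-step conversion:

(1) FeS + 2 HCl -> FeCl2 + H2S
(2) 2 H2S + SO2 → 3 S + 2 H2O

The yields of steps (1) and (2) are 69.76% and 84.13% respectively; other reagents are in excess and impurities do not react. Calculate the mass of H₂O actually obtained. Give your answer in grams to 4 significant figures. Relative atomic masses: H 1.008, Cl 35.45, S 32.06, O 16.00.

16.19 g

Pure HCl = 131.2 × 0.8512 = 111.68 g.
M(HCl) = 1.008 + 35.45 = 36.458 g/mol.
M(H2O) = 2(1.008) + 16.00 = 18.016 g/mol.
n(HCl) = 111.68 / 36.458 = 3.0632 mol.
Step 1 (HCl:H2S = 2:1): theoretical n(H2S) = 1.5316 mol; at 69.76% yield, n(H2S) = 1.0684 mol.
Step 2 (H2S:H2O = 2:2): theoretical n(H2O) = 1.0684 mol, so theoretical mass = 1.0684 × 18.016 = 19.249 g.
At 84.13% yield, actual mass of H2O = 19.249 × 0.8413 = 16.194 g.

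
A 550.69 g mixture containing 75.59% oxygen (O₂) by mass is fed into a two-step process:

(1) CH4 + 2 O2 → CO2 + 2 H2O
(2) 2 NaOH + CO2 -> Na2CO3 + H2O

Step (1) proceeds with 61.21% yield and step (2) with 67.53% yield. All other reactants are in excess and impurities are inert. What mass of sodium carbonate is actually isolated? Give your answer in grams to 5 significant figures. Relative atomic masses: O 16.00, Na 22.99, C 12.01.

Pure O2 = 550.69 × 0.7559 = 416.267 g.
M(O2) = 2(16.00) = 32.00 g/mol.
M(Na2CO3) = 2(22.99) + 12.01 + 3(16.00) = 105.99 g/mol.
n(O2) = 416.267 / 32.00 = 13.0083 mol.
Step 1 (O2:CO2 = 2:1): theoretical n(CO2) = 6.50417 mol; at 61.21% yield, n(CO2) = 3.98120 mol.
Step 2 (CO2:Na2CO3 = 1:1): theoretical n(Na2CO3) = 3.98120 mol, so theoretical mass = 3.98120 × 105.99 = 421.967 g.
At 67.53% yield, actual mass of Na2CO3 = 421.967 × 0.6753 = 284.955 g.

284.95 g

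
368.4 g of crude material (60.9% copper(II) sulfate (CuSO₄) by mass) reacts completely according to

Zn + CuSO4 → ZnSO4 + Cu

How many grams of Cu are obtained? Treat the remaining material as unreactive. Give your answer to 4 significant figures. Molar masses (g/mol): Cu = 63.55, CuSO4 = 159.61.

89.33 g

Mass of pure CuSO4 = 368.4 g × 0.609 = 224.36 g.
n(CuSO4) = 224.36 g / 159.61 g/mol = 1.4056 mol.
From the equation the CuSO4:Cu mole ratio is 1:1, so n(Cu) = 1.4056 × 1/1 = 1.4056 mol.
Mass of Cu = 1.4056 mol × 63.55 g/mol = 89.329 g.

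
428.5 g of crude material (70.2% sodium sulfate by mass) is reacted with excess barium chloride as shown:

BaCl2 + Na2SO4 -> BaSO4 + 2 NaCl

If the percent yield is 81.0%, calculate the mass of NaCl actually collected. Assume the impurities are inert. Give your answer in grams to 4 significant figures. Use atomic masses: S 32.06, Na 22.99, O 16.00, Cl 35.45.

200.5 g

Pure Na2SO4 available = 428.5 g × 0.702 = 300.81 g.
M(Na2SO4) = 2(22.99) + 32.06 + 4(16.00) = 142.04 g/mol.
M(NaCl) = 22.99 + 35.45 = 58.44 g/mol.
n(Na2SO4) = 300.81 g / 142.04 g/mol = 2.1178 mol.
From the equation the Na2SO4:NaCl mole ratio is 1:2, so n(NaCl) = 2.1178 × 2/1 = 4.2355 mol.
Mass of NaCl = 4.2355 mol × 58.44 g/mol = 247.52 g.
Actual mass collected = 247.52 g × 0.810 = 200.49 g.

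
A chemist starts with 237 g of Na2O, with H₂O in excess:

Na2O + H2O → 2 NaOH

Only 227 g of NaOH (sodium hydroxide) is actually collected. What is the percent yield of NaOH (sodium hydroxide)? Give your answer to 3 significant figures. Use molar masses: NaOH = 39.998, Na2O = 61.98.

74.2 %

n(Na2O) = 237.0 g / 61.98 g/mol = 3.824 mol.
From the equation the Na2O:NaOH mole ratio is 1:2, so n(NaOH) = 3.824 × 2/1 = 7.648 mol.
Mass of NaOH = 7.648 mol × 39.998 g/mol = 305.9 g.
This is the theoretical yield. Percent yield = 227 g / 305.9 g × 100% = 74.21%.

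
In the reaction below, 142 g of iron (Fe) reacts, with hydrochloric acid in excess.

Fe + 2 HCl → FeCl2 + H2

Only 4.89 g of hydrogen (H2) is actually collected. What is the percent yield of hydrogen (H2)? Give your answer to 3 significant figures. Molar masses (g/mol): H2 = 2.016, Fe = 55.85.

95.4 %

n(Fe) = 142.0 g / 55.85 g/mol = 2.543 mol.
From the equation the Fe:H2 mole ratio is 1:1, so n(H2) = 2.543 × 1/1 = 2.543 mol.
Mass of H2 = 2.543 mol × 2.016 g/mol = 5.126 g.
This is the theoretical yield. Percent yield = 4.89 g / 5.126 g × 100% = 95.40%.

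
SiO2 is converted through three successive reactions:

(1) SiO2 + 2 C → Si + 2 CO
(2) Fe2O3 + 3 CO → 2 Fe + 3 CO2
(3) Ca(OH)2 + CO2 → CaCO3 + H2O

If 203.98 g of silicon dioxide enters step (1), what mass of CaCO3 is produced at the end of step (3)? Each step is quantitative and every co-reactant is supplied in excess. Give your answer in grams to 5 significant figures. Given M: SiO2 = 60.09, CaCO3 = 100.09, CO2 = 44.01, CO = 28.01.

n(SiO2) = 203.98 / 60.09 = 3.39457 mol.
Reaction (1): SiO2→CO ratio 1:2 ⇒ n(CO) = 6.78915 mol.
Reaction (2): CO→CO2 ratio 3:3 ⇒ n(CO2) = 6.78915 mol.
Reaction (3): CO2→CaCO3 ratio 1:1 ⇒ n(CaCO3) = 6.78915 mol.
Mass of CaCO3 = 6.78915 × 100.09 = 679.526 g.

679.53 g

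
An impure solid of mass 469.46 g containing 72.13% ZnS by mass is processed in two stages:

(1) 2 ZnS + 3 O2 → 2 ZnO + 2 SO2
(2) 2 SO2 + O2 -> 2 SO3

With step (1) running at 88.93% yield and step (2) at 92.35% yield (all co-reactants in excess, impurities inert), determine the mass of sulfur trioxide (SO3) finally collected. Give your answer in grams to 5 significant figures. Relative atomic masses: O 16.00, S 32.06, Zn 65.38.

Pure ZnS = 469.46 × 0.7213 = 338.621 g.
M(ZnS) = 65.38 + 32.06 = 97.44 g/mol.
M(SO3) = 32.06 + 3(16.00) = 80.06 g/mol.
n(ZnS) = 338.621 / 97.44 = 3.47518 mol.
Step 1 (ZnS:SO2 = 2:2): theoretical n(SO2) = 3.47518 mol; at 88.93% yield, n(SO2) = 3.09048 mol.
Step 2 (SO2:SO3 = 2:2): theoretical n(SO3) = 3.09048 mol, so theoretical mass = 3.09048 × 80.06 = 247.424 g.
At 92.35% yield, actual mass of SO3 = 247.424 × 0.9235 = 228.496 g.

228.50 g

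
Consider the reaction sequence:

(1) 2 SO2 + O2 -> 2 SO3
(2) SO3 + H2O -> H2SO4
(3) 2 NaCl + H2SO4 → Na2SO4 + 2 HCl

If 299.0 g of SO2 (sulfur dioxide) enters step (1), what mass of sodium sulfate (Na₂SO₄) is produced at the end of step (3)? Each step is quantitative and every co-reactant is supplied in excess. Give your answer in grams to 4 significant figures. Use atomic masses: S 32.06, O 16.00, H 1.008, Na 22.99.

663.0 g

M(SO2) = 32.06 + 2(16.00) = 64.06 g/mol.
M(Na2SO4) = 2(22.99) + 32.06 + 4(16.00) = 142.04 g/mol.
n(SO2) = 299.0 / 64.06 = 4.6675 mol.
Reaction (1): SO2→SO3 ratio 2:2 ⇒ n(SO3) = 4.6675 mol.
Reaction (2): SO3→H2SO4 ratio 1:1 ⇒ n(H2SO4) = 4.6675 mol.
Reaction (3): H2SO4→Na2SO4 ratio 1:1 ⇒ n(Na2SO4) = 4.6675 mol.
Mass of Na2SO4 = 4.6675 × 142.04 = 662.97 g.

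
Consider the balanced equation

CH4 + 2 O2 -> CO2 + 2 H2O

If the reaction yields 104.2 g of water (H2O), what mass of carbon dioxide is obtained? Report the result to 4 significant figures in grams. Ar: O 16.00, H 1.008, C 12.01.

M(H2O) = 2(1.008) + 16.00 = 18.016 g/mol.
M(CO2) = 12.01 + 2(16.00) = 44.01 g/mol.
n(H2O) = 104.20 g / 18.016 g/mol = 5.7837 mol.
From the equation the H2O:CO2 mole ratio is 2:1, so n(CO2) = 5.7837 × 1/2 = 2.8919 mol.
Mass of CO2 = 2.8919 mol × 44.01 g/mol = 127.27 g.

127.3 g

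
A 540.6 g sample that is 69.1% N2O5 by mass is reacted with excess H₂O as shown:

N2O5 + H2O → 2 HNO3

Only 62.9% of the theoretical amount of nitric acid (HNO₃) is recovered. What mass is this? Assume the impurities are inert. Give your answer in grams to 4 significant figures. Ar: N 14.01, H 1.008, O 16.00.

274.2 g

Pure N2O5 available = 540.6 g × 0.691 = 373.55 g.
M(N2O5) = 2(14.01) + 5(16.00) = 108.02 g/mol.
M(HNO3) = 1.008 + 14.01 + 3(16.00) = 63.018 g/mol.
n(N2O5) = 373.55 g / 108.02 g/mol = 3.4582 mol.
From the equation the N2O5:HNO3 mole ratio is 1:2, so n(HNO3) = 3.4582 × 2/1 = 6.9164 mol.
Mass of HNO3 = 6.9164 mol × 63.018 g/mol = 435.86 g.
Actual mass collected = 435.86 g × 0.629 = 274.15 g.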